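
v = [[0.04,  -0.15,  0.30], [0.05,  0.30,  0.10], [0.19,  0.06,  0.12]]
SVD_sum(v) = [[0.11, 0.02, 0.25], [0.06, 0.01, 0.12], [0.08, 0.02, 0.17]] + [[-0.03,-0.18,0.03], [0.05,0.28,-0.05], [0.01,0.07,-0.01]] + [[-0.04,  0.01,  0.02],  [-0.05,  0.01,  0.02],  [0.10,  -0.02,  -0.04]]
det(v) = -0.02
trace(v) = 0.46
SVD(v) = [[-0.76, -0.55, 0.36], [-0.38, 0.81, 0.44], [-0.53, 0.20, -0.82]] @ diag([0.3630364019507728, 0.34766259710590797, 0.13429553020190993]) @ [[-0.41, -0.09, -0.91],[0.16, 0.97, -0.17],[-0.9, 0.22, 0.39]]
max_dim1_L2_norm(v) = 0.34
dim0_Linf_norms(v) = [0.19, 0.3, 0.3]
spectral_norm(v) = 0.36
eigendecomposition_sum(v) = [[-0.09-0.00j, -0.04+0.00j, (0.11-0j)], [-0.00-0.00j, -0.00+0.00j, -0j], [(0.06+0j), (0.03-0j), -0.07+0.00j]] + [[(0.07+0.04j),  (-0.05+0.06j),  0.09+0.07j], [0.03-0.16j,  0.15+0.05j,  0.05-0.23j], [0.06-0.03j,  0.02+0.07j,  (0.1-0.04j)]] + [[(0.07-0.04j), -0.05-0.06j, 0.09-0.07j], [(0.03+0.16j), 0.15-0.05j, (0.05+0.23j)], [(0.06+0.03j), (0.02-0.07j), 0.10+0.04j]]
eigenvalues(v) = [(-0.17+0j), (0.31+0.06j), (0.31-0.06j)]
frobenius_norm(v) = 0.52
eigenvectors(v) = [[(0.83+0j),  0.16-0.38j,  (0.16+0.38j)], [(0.03+0j),  (-0.84+0j),  -0.84-0.00j], [(-0.56+0j),  -0.19-0.31j,  -0.19+0.31j]]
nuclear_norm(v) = 0.84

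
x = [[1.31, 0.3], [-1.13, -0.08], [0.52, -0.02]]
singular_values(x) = [1.83, 0.17]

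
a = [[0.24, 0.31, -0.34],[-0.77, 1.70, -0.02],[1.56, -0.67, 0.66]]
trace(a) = 2.60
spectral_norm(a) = 2.40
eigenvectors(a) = [[(0.13-0.45j), 0.13+0.45j, (0.29+0j)], [0.19-0.19j, 0.19+0.19j, (0.93+0j)], [-0.84+0.00j, -0.84-0.00j, (-0.21+0j)]]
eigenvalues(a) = [(0.57+0.68j), (0.57-0.68j), (1.46+0j)]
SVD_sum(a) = [[-0.09, 0.09, -0.03], [-1.17, 1.23, -0.35], [1.12, -1.18, 0.34]] + [[0.15, 0.17, 0.09], [0.43, 0.48, 0.25], [0.46, 0.52, 0.27]] + [[0.17,0.05,-0.40], [-0.04,-0.01,0.08], [-0.02,-0.01,0.05]]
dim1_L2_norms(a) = [0.52, 1.87, 1.82]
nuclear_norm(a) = 3.90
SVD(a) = [[0.05, -0.23, -0.97], [0.72, -0.67, 0.20], [-0.69, -0.71, 0.13]] @ diag([2.402286555360285, 1.0458255989521437, 0.4538371101084646]) @ [[-0.67, 0.71, -0.2],[-0.62, -0.70, -0.36],[-0.4, -0.12, 0.91]]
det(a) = 1.14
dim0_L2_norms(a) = [1.76, 1.85, 0.74]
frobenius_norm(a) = 2.66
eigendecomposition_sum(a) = [[(0.24+0.47j), (-0.12-0.12j), -0.21+0.15j], [(-0.01+0.3j), (-0.03-0.09j), (-0.15+0.02j)], [(0.7-0.65j), (-0.14+0.27j), 0.36+0.30j]] + [[(0.24-0.47j), (-0.12+0.12j), -0.21-0.15j], [(-0.01-0.3j), -0.03+0.09j, (-0.15-0.02j)], [0.70+0.65j, (-0.14-0.27j), (0.36-0.3j)]] + [[(-0.24+0j), (0.56+0j), 0.09-0.00j], [(-0.76+0j), (1.76+0j), (0.28-0j)], [(0.17-0j), -0.39-0.00j, -0.06+0.00j]]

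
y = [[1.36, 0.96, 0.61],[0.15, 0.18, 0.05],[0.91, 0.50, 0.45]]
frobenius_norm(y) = 2.12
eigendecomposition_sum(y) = [[1.36,  0.95,  0.61], [0.15,  0.1,  0.07], [0.92,  0.64,  0.42]] + [[0.00,  -0.0,  -0.00],[-0.0,  0.00,  0.00],[-0.0,  0.00,  0.00]] + [[0.0, 0.01, -0.00], [0.0, 0.08, -0.02], [-0.01, -0.15, 0.03]]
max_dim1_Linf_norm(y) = 1.36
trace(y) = 1.99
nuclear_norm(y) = 2.25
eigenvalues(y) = [1.88, 0.0, 0.11]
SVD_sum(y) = [[1.38, 0.92, 0.64], [0.18, 0.12, 0.08], [0.88, 0.58, 0.4]] + [[-0.02, 0.04, -0.02], [-0.03, 0.06, -0.03], [0.03, -0.08, 0.04]] + [[0.0, -0.00, -0.0], [-0.0, 0.00, 0.0], [-0.0, 0.00, 0.0]]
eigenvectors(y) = [[0.83,0.52,-0.08], [0.09,-0.21,-0.46], [0.56,-0.83,0.88]]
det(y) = 0.00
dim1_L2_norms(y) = [1.77, 0.24, 1.13]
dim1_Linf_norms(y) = [1.36, 0.18, 0.91]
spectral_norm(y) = 2.11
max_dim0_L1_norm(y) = 2.42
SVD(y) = [[-0.84, -0.40, -0.37],  [-0.11, -0.55, 0.83],  [-0.53, 0.73, 0.42]] @ diag([2.112516812544626, 0.13624807599762448, 0.0030296044691471933]) @ [[-0.78, -0.52, -0.36], [0.34, -0.83, 0.45], [-0.53, 0.23, 0.82]]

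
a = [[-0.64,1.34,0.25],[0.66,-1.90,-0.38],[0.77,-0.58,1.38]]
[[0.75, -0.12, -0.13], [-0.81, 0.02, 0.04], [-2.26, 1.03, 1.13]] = a@ [[-0.91, 0.56, 0.54], [0.31, 0.09, 0.06], [-1.0, 0.47, 0.54]]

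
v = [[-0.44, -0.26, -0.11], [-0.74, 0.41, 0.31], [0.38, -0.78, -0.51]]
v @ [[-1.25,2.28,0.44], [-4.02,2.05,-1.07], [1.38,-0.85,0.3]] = [[1.44, -1.44, 0.05], [-0.30, -1.11, -0.67], [1.96, -0.30, 0.85]]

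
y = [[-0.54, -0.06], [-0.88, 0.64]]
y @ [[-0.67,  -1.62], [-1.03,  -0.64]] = [[0.42, 0.91], [-0.07, 1.02]]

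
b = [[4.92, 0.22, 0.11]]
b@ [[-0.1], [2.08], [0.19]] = [[-0.01]]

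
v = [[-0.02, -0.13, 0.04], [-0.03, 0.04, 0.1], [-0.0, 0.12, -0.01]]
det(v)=0.000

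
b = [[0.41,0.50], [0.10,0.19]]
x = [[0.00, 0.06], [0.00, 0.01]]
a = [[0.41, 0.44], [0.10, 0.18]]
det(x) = 0.00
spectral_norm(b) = 0.68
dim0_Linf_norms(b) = [0.41, 0.5]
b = a + x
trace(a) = 0.59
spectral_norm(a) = 0.63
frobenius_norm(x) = 0.06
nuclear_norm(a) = 0.68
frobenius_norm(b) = 0.68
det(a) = 0.03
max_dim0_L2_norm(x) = 0.06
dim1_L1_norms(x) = [0.06, 0.01]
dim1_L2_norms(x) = [0.06, 0.01]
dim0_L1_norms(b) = [0.51, 0.69]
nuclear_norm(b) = 0.72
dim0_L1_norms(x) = [0.0, 0.07]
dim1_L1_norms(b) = [0.91, 0.29]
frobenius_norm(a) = 0.64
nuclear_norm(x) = 0.06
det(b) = 0.03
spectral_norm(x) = 0.06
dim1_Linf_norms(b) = [0.5, 0.19]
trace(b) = 0.60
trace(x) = 0.01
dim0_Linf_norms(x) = [0.0, 0.06]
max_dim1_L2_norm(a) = 0.6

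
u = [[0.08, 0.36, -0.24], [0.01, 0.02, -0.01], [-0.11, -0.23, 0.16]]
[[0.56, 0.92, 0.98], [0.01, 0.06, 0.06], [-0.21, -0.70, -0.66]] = u@[[-2.6, 1.74, 0.6], [0.92, 1.16, 2.74], [-1.80, -1.50, 0.23]]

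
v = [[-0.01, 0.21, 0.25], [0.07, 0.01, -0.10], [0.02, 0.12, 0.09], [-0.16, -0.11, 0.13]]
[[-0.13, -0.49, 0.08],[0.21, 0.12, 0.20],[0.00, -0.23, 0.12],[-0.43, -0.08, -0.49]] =v @ [[2.72, 2.09, 2.33],[-0.28, -2.28, 0.78],[-0.19, 0.04, -0.25]]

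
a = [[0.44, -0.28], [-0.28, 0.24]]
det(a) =0.027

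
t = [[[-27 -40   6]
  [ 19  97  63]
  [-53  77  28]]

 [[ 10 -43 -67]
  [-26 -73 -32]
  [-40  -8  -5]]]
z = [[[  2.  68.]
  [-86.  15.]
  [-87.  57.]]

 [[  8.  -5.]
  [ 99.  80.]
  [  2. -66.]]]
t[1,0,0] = 10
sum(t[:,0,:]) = -161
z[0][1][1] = 15.0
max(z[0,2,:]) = 57.0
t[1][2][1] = -8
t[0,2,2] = 28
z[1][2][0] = 2.0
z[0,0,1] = 68.0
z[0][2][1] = 57.0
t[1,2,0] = -40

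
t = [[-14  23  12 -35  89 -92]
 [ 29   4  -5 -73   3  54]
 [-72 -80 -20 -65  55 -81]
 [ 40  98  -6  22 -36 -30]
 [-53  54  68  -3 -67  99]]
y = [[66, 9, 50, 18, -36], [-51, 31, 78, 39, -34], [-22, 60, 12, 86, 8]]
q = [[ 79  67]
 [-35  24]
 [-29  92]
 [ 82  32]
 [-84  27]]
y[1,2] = 78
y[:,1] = [9, 31, 60]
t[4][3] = -3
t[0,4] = 89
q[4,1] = 27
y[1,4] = -34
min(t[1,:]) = -73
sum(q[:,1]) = 242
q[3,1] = 32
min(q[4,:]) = -84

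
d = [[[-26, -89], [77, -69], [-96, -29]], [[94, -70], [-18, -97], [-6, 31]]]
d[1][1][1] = -97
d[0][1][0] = 77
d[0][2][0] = -96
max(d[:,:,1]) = 31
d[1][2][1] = 31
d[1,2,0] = -6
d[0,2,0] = -96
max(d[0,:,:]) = 77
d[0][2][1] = -29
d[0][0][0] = -26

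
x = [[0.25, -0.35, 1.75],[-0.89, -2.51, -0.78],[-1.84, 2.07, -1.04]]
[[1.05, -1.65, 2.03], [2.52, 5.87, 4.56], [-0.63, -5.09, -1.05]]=x @ [[-0.93, 1.11, -1.78],[-0.85, -2.25, -1.53],[0.56, -1.55, 1.11]]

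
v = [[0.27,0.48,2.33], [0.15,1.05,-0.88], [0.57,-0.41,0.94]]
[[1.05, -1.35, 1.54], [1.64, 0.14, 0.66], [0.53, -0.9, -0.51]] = v @ [[1.90, -0.91, -0.9], [1.27, -0.11, 1.19], [-0.03, -0.45, 0.52]]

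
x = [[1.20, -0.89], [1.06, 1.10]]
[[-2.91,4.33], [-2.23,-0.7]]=x@[[-2.29, 1.83], [0.18, -2.4]]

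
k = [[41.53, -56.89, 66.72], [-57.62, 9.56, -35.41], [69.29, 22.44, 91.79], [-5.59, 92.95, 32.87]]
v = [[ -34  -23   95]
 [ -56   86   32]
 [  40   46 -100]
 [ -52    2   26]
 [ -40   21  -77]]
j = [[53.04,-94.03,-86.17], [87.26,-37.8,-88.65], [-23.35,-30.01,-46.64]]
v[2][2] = -100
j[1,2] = -88.65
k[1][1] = 9.56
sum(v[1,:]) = 62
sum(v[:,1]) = 132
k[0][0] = 41.53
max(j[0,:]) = 53.04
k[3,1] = 92.95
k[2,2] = 91.79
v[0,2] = 95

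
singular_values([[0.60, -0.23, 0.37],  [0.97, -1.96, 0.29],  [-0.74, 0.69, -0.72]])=[2.52, 0.75, 0.17]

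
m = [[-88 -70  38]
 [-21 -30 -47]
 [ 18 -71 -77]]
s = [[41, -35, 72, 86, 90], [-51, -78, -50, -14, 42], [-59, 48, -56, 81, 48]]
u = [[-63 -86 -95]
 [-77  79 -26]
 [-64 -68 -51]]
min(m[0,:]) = -88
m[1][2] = -47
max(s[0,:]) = 90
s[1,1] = -78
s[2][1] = 48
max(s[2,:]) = 81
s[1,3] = -14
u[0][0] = -63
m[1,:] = [-21, -30, -47]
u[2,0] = -64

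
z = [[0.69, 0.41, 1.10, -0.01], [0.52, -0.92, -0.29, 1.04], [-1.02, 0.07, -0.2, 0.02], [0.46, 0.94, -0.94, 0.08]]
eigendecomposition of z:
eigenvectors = [[(0.21+0j), 0.51-0.18j, (0.51+0.18j), 0.10+0.00j],[(0.53+0j), -0.28+0.03j, (-0.28-0.03j), (-0.84+0j)],[(-0.14+0j), 0.00+0.55j, 0.00-0.55j, 0.11+0.00j],[(0.81+0j), (-0.57+0j), -0.57-0.00j, 0.51+0.00j]]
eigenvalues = [(0.97+0j), (0.13+1.01j), (0.13-1.01j), (-1.58+0j)]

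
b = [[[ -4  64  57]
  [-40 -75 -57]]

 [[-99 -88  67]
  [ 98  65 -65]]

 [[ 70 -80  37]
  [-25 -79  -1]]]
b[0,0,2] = 57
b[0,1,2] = -57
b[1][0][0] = -99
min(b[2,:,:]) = -80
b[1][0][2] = 67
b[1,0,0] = -99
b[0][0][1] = 64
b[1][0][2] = 67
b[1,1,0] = 98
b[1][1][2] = -65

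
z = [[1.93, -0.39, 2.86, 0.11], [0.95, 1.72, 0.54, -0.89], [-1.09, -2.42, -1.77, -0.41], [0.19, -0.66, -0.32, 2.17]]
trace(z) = 4.05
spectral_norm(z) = 4.48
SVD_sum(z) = [[1.46, 1.33, 2.06, -0.18],  [0.88, 0.8, 1.25, -0.11],  [-1.49, -1.36, -2.11, 0.19],  [-0.30, -0.27, -0.42, 0.04]] + [[0.39,-1.18,0.58,1.05], [-0.30,0.91,-0.44,-0.80], [0.13,-0.39,0.19,0.34], [0.38,-1.17,0.57,1.03]] + [[0.05, -0.53, 0.24, -0.75], [-0.00, 0.04, -0.02, 0.06], [0.06, -0.65, 0.29, -0.92], [-0.08, 0.79, -0.36, 1.11]] + [[0.03, -0.00, -0.02, -0.0], [0.37, -0.03, -0.24, -0.03], [0.21, -0.02, -0.14, -0.02], [0.18, -0.01, -0.12, -0.02]]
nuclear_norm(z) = 9.93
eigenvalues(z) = [(-1.25+0j), (1.37+1.65j), (1.37-1.65j), (2.56+0j)]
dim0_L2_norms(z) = [2.42, 3.07, 3.42, 2.38]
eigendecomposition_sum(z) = [[(0.05-0j), 0.86-0.00j, 0.96-0.00j, (0.34+0j)], [-0.01+0.00j, -0.15+0.00j, -0.17+0.00j, (-0.06-0j)], [-0.06+0.00j, (-0.97+0j), -1.08+0.00j, (-0.38-0j)], [(-0.01+0j), -0.17+0.00j, -0.19+0.00j, -0.07-0.00j]] + [[0.96+0.67j,  -0.40+1.54j,  (1.03+0.3j),  (-0.71+0.32j)], [0.47-0.41j,  0.75+0.40j,  (0.29-0.5j),  0.08+0.41j], [(-0.52+0.37j),  (-0.72-0.49j),  -0.34+0.47j,  -0.03-0.42j], [(0.13-0.09j),  0.17+0.12j,  (0.09-0.11j),  (0.01+0.1j)]] + [[(0.96-0.67j), -0.40-1.54j, 1.03-0.30j, (-0.71-0.32j)], [0.47+0.41j, 0.75-0.40j, 0.29+0.50j, (0.08-0.41j)], [(-0.52-0.37j), -0.72+0.49j, -0.34-0.47j, -0.03+0.42j], [(0.13+0.09j), (0.17-0.12j), 0.09+0.11j, (0.01-0.1j)]] + [[-0.03+0.00j, -0.45+0.00j, -0.16+0.00j, (1.19+0j)],[(0.03-0j), 0.37-0.00j, (0.14-0j), -0.99-0.00j],[-0.00+0.00j, -0.02+0.00j, (-0.01+0j), (0.04+0j)],[-0.06+0.00j, (-0.84+0j), -0.31+0.00j, 2.22+0.00j]]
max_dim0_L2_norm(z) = 3.42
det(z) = -14.63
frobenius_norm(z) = 5.71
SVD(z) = [[-0.64, -0.61, -0.46, 0.07],[-0.39, 0.47, 0.03, 0.79],[0.65, -0.20, -0.57, 0.46],[0.13, -0.6, 0.68, 0.39]] @ diag([4.481647824360555, 2.8214076609264, 2.069687538057348, 0.5591825141045043]) @ [[-0.51, -0.46, -0.72, 0.06],[-0.22, 0.68, -0.34, -0.61],[-0.05, 0.56, -0.25, 0.79],[0.83, -0.06, -0.55, -0.07]]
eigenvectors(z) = [[(0.65+0j),  0.79+0.00j,  (0.79-0j),  0.44+0.00j], [(-0.11+0j),  (0.1-0.41j),  0.10+0.41j,  -0.36+0.00j], [(-0.74+0j),  (-0.14+0.4j),  (-0.14-0.4j),  0.02+0.00j], [(-0.13+0j),  (0.04-0.1j),  (0.04+0.1j),  0.82+0.00j]]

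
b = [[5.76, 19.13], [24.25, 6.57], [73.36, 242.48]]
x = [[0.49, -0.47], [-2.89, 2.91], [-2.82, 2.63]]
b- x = [[5.27, 19.60], [27.14, 3.66], [76.18, 239.85]]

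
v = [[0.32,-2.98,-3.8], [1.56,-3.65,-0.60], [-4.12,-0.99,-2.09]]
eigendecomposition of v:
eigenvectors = [[(0.72+0j), (0.47-0.06j), 0.47+0.06j], [(0.23+0j), (-0.33-0.18j), -0.33+0.18j], [-0.65+0.00j, (0.8+0j), (0.8-0j)]]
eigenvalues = [(2.8+0j), (-4.11+0.56j), (-4.11-0.56j)]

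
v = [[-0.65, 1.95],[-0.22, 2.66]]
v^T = [[-0.65, -0.22], [1.95, 2.66]]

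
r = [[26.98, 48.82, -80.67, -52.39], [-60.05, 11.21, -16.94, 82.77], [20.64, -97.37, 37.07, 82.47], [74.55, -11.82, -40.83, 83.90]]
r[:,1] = [48.82, 11.21, -97.37, -11.82]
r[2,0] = 20.64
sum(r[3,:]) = 105.80000000000001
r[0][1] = 48.82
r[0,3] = -52.39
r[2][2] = 37.07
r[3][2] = -40.83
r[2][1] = -97.37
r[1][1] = 11.21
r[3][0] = 74.55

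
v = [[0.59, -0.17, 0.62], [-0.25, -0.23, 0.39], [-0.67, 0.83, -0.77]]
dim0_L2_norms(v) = [0.93, 0.88, 1.06]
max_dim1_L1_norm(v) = 2.27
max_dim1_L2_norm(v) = 1.32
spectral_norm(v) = 1.56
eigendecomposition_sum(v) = [[(0.26+0.13j), (0.07-0.14j), (0.16-0.03j)], [-0.18+0.17j, (0.1+0.1j), -0.02+0.14j], [-0.25+0.14j, 0.08+0.14j, (-0.06+0.15j)]] + [[(0.26-0.13j), 0.07+0.14j, 0.16+0.03j], [(-0.18-0.17j), 0.10-0.10j, -0.02-0.14j], [(-0.25-0.14j), 0.08-0.14j, (-0.06-0.15j)]] + [[(0.08-0j), (-0.3+0j), (0.3-0j)], [(0.11-0j), -0.43+0.00j, (0.42-0j)], [(-0.17+0j), (0.66-0j), (-0.65+0j)]]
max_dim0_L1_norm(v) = 1.78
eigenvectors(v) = [[(-0.33-0.5j), -0.33+0.50j, -0.36+0.00j],[0.51-0.13j, 0.51+0.13j, (-0.51+0j)],[0.60+0.00j, 0.60-0.00j, 0.78+0.00j]]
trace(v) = -0.41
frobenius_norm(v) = 1.66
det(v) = -0.23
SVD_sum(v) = [[0.43, -0.43, 0.54], [0.13, -0.13, 0.16], [-0.7, 0.69, -0.86]] + [[0.19, 0.1, -0.07], [-0.36, -0.2, 0.14], [0.05, 0.03, -0.02]] + [[-0.03,  0.16,  0.15], [-0.02,  0.10,  0.09], [-0.02,  0.12,  0.11]]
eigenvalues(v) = [(0.3+0.38j), (0.3-0.38j), (-1+0j)]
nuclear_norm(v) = 2.35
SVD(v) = [[-0.52, 0.45, 0.72],[-0.16, -0.88, 0.44],[0.84, 0.12, 0.53]] @ diag([1.5572215859532816, 0.4914723937731672, 0.3051488463029486]) @ [[-0.53, 0.53, -0.66], [0.84, 0.45, -0.31], [-0.13, 0.72, 0.68]]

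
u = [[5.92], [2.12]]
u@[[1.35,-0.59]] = [[7.99, -3.49],[2.86, -1.25]]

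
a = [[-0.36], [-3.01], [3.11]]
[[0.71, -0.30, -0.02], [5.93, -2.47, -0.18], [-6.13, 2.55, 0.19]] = a@[[-1.97, 0.82, 0.06]]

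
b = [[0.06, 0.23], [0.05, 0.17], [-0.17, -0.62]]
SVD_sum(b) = [[0.06, 0.23], [0.05, 0.17], [-0.17, -0.62]] + [[-0.0, 0.0], [0.00, -0.00], [-0.00, 0.0]]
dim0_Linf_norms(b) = [0.17, 0.62]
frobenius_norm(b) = 0.71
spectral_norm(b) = 0.71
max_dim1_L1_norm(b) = 0.79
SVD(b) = [[-0.34, 0.66], [-0.25, -0.75], [0.91, 0.04]] @ diag([0.7079411174296085, 0.0044016193062644425]) @ [[-0.26,-0.96], [-0.96,0.26]]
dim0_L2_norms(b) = [0.19, 0.68]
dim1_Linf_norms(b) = [0.23, 0.17, 0.62]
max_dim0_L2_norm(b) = 0.68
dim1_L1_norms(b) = [0.29, 0.22, 0.79]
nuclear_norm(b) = 0.71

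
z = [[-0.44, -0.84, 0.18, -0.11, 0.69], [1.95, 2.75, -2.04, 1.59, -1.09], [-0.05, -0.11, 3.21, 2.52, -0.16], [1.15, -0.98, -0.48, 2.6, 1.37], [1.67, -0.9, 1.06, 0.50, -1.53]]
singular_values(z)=[4.69, 4.57, 2.9, 2.14, 0.0]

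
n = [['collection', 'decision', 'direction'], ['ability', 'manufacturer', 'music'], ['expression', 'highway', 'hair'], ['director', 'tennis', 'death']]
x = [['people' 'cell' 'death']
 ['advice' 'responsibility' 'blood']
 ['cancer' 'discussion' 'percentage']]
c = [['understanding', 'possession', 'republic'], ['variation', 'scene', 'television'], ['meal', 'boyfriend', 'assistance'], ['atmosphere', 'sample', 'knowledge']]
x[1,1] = 'responsibility'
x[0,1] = 'cell'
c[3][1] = 'sample'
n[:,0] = ['collection', 'ability', 'expression', 'director']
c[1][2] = 'television'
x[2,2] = 'percentage'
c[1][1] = 'scene'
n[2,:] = ['expression', 'highway', 'hair']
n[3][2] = 'death'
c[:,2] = ['republic', 'television', 'assistance', 'knowledge']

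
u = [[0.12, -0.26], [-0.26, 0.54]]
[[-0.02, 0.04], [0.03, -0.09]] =u@[[-0.05, -0.03], [0.04, -0.18]]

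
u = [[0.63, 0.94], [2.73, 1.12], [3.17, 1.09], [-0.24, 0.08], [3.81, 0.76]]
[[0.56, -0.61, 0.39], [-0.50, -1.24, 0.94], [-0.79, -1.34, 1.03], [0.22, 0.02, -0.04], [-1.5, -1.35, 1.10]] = u @ [[-0.59, -0.26, 0.24], [0.99, -0.47, 0.25]]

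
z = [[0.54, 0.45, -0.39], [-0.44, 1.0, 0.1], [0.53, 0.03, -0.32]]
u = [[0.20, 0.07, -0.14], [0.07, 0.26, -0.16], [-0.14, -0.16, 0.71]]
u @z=[[0.0, 0.16, -0.03],[-0.16, 0.29, 0.05],[0.37, -0.2, -0.19]]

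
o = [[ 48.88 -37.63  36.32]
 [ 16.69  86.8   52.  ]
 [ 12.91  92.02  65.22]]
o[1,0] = 16.69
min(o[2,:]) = 12.91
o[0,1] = -37.63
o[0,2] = 36.32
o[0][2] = 36.32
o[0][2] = 36.32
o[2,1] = 92.02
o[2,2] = 65.22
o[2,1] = 92.02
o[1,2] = 52.0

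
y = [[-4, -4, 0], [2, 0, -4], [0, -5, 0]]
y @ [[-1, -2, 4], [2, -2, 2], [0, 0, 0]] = [[-4, 16, -24], [-2, -4, 8], [-10, 10, -10]]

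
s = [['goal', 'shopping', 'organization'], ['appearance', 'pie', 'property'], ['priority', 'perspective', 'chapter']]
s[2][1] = 'perspective'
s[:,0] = ['goal', 'appearance', 'priority']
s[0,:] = ['goal', 'shopping', 'organization']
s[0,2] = 'organization'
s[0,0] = 'goal'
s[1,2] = 'property'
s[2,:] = ['priority', 'perspective', 'chapter']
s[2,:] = ['priority', 'perspective', 'chapter']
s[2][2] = 'chapter'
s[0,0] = 'goal'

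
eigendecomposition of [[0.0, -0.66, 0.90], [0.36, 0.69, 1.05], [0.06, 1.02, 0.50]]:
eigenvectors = [[-0.06+0.00j, -0.91+0.00j, -0.91-0.00j], [-0.75+0.00j, (-0.01+0.26j), (-0.01-0.26j)], [-0.66+0.00j, (0.22-0.23j), 0.22+0.23j]]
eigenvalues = [(1.65+0j), (-0.23+0.41j), (-0.23-0.41j)]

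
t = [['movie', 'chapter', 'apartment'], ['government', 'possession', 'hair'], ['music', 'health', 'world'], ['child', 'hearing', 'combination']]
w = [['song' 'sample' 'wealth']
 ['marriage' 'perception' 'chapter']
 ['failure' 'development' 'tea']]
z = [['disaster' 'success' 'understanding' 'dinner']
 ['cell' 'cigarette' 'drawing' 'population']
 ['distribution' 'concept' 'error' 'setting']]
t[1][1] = 'possession'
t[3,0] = 'child'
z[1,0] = 'cell'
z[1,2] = 'drawing'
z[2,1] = 'concept'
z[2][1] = 'concept'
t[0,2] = 'apartment'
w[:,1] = ['sample', 'perception', 'development']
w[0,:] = ['song', 'sample', 'wealth']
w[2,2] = 'tea'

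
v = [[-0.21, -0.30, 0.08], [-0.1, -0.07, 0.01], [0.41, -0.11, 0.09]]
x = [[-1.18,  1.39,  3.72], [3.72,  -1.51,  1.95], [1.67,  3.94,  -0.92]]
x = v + [[-0.97, 1.69, 3.64], [3.82, -1.44, 1.94], [1.26, 4.05, -1.01]]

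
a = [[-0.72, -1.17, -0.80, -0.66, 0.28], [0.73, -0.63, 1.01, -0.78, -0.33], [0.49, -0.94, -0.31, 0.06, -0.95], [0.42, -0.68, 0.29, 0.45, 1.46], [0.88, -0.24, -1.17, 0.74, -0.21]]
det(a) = -4.494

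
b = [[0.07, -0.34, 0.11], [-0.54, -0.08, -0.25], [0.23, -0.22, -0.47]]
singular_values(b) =[0.61, 0.57, 0.34]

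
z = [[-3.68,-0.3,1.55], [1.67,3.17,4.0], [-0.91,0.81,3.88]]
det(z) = -23.74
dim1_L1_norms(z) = [5.53, 8.84, 5.6]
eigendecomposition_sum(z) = [[-3.57, -0.28, 0.93],[1.29, 0.10, -0.33],[-0.6, -0.05, 0.15]] + [[-0.1,-0.15,0.29], [0.57,0.82,-1.63], [-0.22,-0.31,0.63]] + [[-0.01, 0.13, 0.33], [-0.19, 2.25, 5.97], [-0.1, 1.17, 3.1]]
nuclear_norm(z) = 11.67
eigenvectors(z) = [[-0.93, -0.16, 0.05], [0.34, 0.92, 0.89], [-0.16, -0.35, 0.46]]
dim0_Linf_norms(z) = [3.68, 3.17, 4.0]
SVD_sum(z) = [[0.01, 0.54, 1.07], [0.06, 2.27, 4.48], [0.04, 1.73, 3.40]] + [[-3.55, -1.18, 0.64], [1.75, 0.58, -0.32], [-1.18, -0.39, 0.21]] + [[-0.14, 0.33, -0.17], [-0.14, 0.32, -0.16], [0.22, -0.53, 0.26]]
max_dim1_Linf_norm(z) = 4.0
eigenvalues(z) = [-3.31, 1.34, 5.34]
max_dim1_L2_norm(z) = 5.37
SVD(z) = [[0.19,-0.86,-0.47],  [0.78,0.42,-0.46],  [0.59,-0.28,0.75]] @ diag([6.419854558116816, 4.415384624556247, 0.8373446541651816]) @ [[0.01, 0.45, 0.89], [0.94, 0.31, -0.17], [0.35, -0.84, 0.42]]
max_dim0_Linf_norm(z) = 4.0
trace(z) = 3.37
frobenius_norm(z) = 7.84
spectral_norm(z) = 6.42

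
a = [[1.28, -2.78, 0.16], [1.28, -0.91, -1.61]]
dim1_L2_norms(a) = [3.06, 2.25]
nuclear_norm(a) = 5.08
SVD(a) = [[-0.86,-0.51], [-0.51,0.86]] @ diag([3.4199885738157487, 1.6597223126082616]) @ [[-0.51, 0.84, 0.2],[0.27, 0.38, -0.88]]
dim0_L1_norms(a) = [2.56, 3.69, 1.77]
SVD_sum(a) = [[1.51, -2.46, -0.59], [0.89, -1.45, -0.34]] + [[-0.23, -0.32, 0.75], [0.39, 0.54, -1.27]]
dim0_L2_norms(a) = [1.81, 2.93, 1.62]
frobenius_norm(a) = 3.80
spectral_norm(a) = 3.42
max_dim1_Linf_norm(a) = 2.78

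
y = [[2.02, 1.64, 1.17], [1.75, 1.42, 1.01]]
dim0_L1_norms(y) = [3.77, 3.06, 2.18]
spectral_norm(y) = 3.77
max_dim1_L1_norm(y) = 4.83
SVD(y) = [[-0.76, -0.65], [-0.65, 0.76]] @ diag([3.773313440663494, 0.0023829620694021244]) @ [[-0.71, -0.57, -0.41], [0.43, 0.1, -0.89]]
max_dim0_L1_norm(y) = 3.77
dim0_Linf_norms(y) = [2.02, 1.64, 1.17]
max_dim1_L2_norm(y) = 2.85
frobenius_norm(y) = 3.77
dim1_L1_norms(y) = [4.83, 4.18]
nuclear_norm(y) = 3.78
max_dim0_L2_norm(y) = 2.67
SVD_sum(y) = [[2.02, 1.64, 1.17], [1.75, 1.42, 1.01]] + [[-0.00, -0.0, 0.0], [0.00, 0.0, -0.00]]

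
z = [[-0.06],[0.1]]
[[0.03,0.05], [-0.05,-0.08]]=z@ [[-0.45, -0.77]]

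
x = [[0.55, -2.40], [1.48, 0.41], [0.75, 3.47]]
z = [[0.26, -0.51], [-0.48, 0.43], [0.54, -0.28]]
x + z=[[0.81, -2.91], [1.0, 0.84], [1.29, 3.19]]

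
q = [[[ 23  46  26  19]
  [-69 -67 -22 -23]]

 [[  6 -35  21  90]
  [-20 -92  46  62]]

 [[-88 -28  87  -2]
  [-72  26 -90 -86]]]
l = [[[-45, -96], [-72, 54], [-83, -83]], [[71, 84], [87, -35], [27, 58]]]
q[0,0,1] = 46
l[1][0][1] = 84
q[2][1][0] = -72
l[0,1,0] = -72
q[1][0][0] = 6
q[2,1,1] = 26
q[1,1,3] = 62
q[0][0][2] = 26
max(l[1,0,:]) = 84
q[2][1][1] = 26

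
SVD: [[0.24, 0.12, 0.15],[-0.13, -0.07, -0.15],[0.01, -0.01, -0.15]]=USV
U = [[-0.8, -0.39, -0.45], [0.55, -0.18, -0.81], [0.24, -0.9, 0.36]]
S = [0.38, 0.13, 0.0]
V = [[-0.69, -0.36, -0.63], [-0.6, -0.19, 0.77], [0.40, -0.91, 0.08]]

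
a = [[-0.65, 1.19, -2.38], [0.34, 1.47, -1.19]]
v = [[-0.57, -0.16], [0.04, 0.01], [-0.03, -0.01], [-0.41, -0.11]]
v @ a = [[0.32, -0.91, 1.55],[-0.02, 0.06, -0.11],[0.02, -0.05, 0.08],[0.23, -0.65, 1.11]]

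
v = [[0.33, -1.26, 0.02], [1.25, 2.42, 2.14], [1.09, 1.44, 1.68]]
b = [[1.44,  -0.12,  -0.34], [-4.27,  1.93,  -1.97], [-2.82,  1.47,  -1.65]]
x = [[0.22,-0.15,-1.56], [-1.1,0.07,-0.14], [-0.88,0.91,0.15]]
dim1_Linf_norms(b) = [1.44, 4.27, 2.82]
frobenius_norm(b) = 6.39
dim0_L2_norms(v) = [1.69, 3.09, 2.72]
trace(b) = 1.72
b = v @ x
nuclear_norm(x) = 3.74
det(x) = 1.45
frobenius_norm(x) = 2.32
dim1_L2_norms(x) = [1.58, 1.11, 1.27]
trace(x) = 0.44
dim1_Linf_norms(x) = [1.56, 1.1, 0.91]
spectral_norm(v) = 4.30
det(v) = 0.01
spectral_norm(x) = 1.72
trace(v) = 4.43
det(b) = 0.05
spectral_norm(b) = 6.31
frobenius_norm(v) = 4.45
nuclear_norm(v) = 5.44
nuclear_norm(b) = 7.35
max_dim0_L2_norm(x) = 1.57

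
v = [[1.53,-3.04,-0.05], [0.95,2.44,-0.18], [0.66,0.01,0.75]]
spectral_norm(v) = 3.96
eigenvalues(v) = [(1.93+1.61j), (1.93-1.61j), (0.85+0j)]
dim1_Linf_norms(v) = [3.04, 2.44, 0.75]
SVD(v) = [[-0.83, -0.51, -0.24], [0.56, -0.77, -0.31], [-0.03, -0.39, 0.92]] @ diag([3.9565707084142074, 1.8000785370924375, 0.759582444253324]) @ [[-0.19, 0.98, -0.02], [-0.98, -0.19, -0.07], [-0.07, 0.01, 1.0]]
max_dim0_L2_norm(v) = 3.9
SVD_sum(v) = [[0.63, -3.21, 0.07], [-0.42, 2.18, -0.05], [0.03, -0.13, 0.00]] + [[0.89, 0.17, 0.06], [1.36, 0.27, 0.1], [0.69, 0.13, 0.05]] + [[0.01, -0.0, -0.18], [0.02, -0.00, -0.23], [-0.05, 0.01, 0.7]]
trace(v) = 4.72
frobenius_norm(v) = 4.41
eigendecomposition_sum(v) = [[(0.78+1.11j), (-1.48+1.95j), (-0.1-0.21j)], [(0.48-0.56j), (1.22+0.52j), (-0.1+0.08j)], [(0.45+0j), 0.23+0.77j, (-0.08-0.02j)]] + [[(0.78-1.11j), -1.48-1.95j, -0.10+0.21j], [0.48+0.56j, (1.22-0.52j), (-0.1-0.08j)], [(0.45-0j), 0.23-0.77j, (-0.08+0.02j)]] + [[-0.04+0.00j, -0.07-0.00j, (0.14-0j)], [(-0+0j), -0.01-0.00j, 0.02-0.00j], [(-0.24+0j), -0.46-0.00j, (0.9-0j)]]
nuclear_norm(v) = 6.52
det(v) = 5.41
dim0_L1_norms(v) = [3.14, 5.49, 0.98]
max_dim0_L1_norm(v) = 5.49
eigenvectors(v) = [[(-0.84+0j),  -0.84-0.00j,  0.16+0.00j], [(0.11+0.44j),  (0.11-0.44j),  (0.02+0j)], [-0.16+0.23j,  -0.16-0.23j,  0.99+0.00j]]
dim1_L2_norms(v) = [3.4, 2.62, 1.0]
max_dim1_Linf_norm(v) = 3.04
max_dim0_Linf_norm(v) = 3.04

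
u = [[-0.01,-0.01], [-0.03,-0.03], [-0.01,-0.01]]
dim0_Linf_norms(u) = [0.03, 0.03]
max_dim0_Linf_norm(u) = 0.03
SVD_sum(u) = [[-0.01, -0.01], [-0.03, -0.03], [-0.01, -0.01]] + [[0.00, -0.0], [-0.00, 0.00], [-0.00, 0.00]]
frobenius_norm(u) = 0.05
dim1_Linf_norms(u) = [0.01, 0.03, 0.01]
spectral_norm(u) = 0.05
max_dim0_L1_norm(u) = 0.05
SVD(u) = [[-0.30, 0.93], [-0.9, -0.22], [-0.30, -0.28]] @ diag([0.0469041575982343, 7.469853705026428e-19]) @ [[0.71, 0.71], [0.71, -0.71]]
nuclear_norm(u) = 0.05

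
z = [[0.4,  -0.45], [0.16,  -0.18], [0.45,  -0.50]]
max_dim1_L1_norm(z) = 0.95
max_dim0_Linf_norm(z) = 0.5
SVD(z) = [[-0.64, -0.67], [-0.26, -0.27], [-0.72, 0.69]] @ diag([0.9343402459621166, 0.002881800730733388]) @ [[-0.67, 0.75], [0.75, 0.67]]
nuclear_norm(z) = 0.94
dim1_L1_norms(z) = [0.85, 0.34, 0.95]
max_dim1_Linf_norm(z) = 0.5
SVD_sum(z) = [[0.40, -0.45],[0.16, -0.18],[0.45, -0.50]] + [[-0.00,-0.00], [-0.0,-0.0], [0.00,0.0]]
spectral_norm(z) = 0.93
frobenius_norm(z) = 0.93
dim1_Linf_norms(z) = [0.45, 0.18, 0.5]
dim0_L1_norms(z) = [1.01, 1.13]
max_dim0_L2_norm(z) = 0.7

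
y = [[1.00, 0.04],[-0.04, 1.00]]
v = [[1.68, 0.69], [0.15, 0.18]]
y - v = [[-0.68, -0.65], [-0.19, 0.82]]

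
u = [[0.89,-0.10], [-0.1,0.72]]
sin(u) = [[0.77,-0.07], [-0.07,0.66]]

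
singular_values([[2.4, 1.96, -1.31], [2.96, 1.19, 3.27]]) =[4.81, 3.01]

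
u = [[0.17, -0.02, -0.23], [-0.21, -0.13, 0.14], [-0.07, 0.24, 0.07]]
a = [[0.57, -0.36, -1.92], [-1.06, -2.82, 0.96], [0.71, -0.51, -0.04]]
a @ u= [[0.31, -0.43, -0.32],  [0.34, 0.62, -0.08],  [0.23, 0.04, -0.24]]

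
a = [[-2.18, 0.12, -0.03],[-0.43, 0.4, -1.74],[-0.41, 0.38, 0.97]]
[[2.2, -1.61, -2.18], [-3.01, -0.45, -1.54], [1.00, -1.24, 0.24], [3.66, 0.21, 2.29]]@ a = [[-3.21, -1.21, 0.62], [7.39, -1.13, -0.62], [-1.75, -0.28, 2.36], [-9.01, 1.39, 1.75]]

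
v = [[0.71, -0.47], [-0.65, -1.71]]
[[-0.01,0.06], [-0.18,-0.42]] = v @[[0.04, 0.2], [0.09, 0.17]]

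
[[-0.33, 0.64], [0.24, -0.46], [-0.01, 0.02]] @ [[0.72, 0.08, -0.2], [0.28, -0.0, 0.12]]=[[-0.06, -0.03, 0.14],[0.04, 0.02, -0.10],[-0.00, -0.0, 0.00]]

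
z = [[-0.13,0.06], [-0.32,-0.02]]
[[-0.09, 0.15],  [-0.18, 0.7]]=z @ [[0.57, -2.08], [-0.2, -1.95]]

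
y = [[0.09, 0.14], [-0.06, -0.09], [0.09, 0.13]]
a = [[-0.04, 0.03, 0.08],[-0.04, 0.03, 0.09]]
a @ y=[[0.00, 0.00],[0.00, 0.00]]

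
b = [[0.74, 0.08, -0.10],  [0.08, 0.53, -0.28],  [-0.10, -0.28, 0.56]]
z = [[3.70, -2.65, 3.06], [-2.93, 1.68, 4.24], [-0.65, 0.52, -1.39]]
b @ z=[[2.57, -1.88, 2.74],[-1.07, 0.53, 2.88],[0.09, 0.09, -2.27]]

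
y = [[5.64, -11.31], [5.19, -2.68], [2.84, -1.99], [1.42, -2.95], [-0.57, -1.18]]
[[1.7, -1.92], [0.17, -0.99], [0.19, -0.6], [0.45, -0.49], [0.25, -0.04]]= y @ [[-0.06,  -0.14], [-0.18,  0.10]]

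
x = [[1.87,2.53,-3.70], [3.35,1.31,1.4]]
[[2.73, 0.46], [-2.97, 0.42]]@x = [[6.65, 7.51, -9.46], [-4.15, -6.96, 11.58]]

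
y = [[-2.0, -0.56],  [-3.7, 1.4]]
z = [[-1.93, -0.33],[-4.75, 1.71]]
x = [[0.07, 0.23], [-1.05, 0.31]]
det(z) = -4.87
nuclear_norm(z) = 6.25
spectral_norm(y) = 4.32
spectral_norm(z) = 5.34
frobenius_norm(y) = 4.47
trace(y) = -0.60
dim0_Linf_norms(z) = [4.75, 1.71]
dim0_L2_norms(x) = [1.05, 0.39]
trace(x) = 0.38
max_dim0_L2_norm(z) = 5.13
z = x + y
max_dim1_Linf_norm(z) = 4.75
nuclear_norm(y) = 5.45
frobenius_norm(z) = 5.41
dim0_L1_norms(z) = [6.68, 2.04]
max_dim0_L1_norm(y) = 5.7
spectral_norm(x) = 1.09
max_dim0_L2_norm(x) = 1.05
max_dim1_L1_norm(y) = 5.1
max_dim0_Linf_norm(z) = 4.75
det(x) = 0.26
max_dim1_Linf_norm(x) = 1.05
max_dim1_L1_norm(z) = 6.46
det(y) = -4.87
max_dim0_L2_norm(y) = 4.21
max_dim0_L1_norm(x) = 1.12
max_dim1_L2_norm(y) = 3.96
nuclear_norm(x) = 1.34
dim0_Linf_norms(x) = [1.05, 0.31]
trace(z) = -0.22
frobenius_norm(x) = 1.12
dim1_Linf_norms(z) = [1.93, 4.75]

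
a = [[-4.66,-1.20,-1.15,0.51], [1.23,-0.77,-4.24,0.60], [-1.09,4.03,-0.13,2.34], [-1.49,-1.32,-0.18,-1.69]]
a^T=[[-4.66, 1.23, -1.09, -1.49], [-1.2, -0.77, 4.03, -1.32], [-1.15, -4.24, -0.13, -0.18], [0.51, 0.6, 2.34, -1.69]]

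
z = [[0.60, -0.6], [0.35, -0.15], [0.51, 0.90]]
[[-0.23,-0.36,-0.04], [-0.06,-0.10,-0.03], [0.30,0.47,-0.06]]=z @ [[-0.03, -0.05, -0.09], [0.35, 0.55, -0.02]]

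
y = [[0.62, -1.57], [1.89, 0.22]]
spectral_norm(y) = 2.04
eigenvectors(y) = [[(0.08+0.67j),(0.08-0.67j)],  [0.74+0.00j,0.74-0.00j]]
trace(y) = 0.84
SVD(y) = [[-0.54, -0.84], [-0.84, 0.54]] @ diag([2.03637776053571, 1.5241278215410827]) @ [[-0.95, 0.32], [0.32, 0.95]]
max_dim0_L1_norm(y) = 2.51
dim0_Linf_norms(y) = [1.89, 1.57]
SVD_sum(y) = [[1.04, -0.35], [1.63, -0.55]] + [[-0.42, -1.22], [0.26, 0.77]]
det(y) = 3.10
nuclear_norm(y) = 3.56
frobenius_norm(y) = 2.54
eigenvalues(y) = [(0.42+1.71j), (0.42-1.71j)]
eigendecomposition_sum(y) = [[0.31+0.83j, -0.78+0.19j],[(0.94-0.23j), 0.11+0.88j]] + [[0.31-0.83j,  -0.78-0.19j], [0.94+0.23j,  (0.11-0.88j)]]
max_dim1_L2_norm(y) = 1.9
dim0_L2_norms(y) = [1.99, 1.59]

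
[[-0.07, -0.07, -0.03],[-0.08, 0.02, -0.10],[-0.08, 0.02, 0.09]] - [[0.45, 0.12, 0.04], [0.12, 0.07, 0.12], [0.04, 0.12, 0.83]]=[[-0.52, -0.19, -0.07], [-0.2, -0.05, -0.22], [-0.12, -0.1, -0.74]]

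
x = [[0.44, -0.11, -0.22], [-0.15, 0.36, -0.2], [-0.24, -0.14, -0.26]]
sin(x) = [[0.42, -0.1, -0.21], [-0.14, 0.35, -0.2], [-0.23, -0.14, -0.25]]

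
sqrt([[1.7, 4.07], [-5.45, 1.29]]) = [[1.85, 1.13], [-1.52, 1.74]]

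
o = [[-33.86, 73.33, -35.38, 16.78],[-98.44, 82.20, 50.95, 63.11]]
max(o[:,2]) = 50.95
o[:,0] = [-33.86, -98.44]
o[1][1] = 82.2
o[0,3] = 16.78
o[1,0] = -98.44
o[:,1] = [73.33, 82.2]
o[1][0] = -98.44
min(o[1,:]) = -98.44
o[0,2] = -35.38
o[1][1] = 82.2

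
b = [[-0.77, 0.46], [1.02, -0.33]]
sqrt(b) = [[(0.14+0.74j), (0.13-0.36j)], [(0.29-0.8j), (0.27+0.39j)]]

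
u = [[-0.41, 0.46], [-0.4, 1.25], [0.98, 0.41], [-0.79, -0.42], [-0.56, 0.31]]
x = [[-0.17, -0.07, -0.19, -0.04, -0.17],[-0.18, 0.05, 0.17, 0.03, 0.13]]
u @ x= [[-0.01, 0.05, 0.16, 0.03, 0.13], [-0.16, 0.09, 0.29, 0.05, 0.23], [-0.24, -0.05, -0.12, -0.03, -0.11], [0.21, 0.03, 0.08, 0.02, 0.08], [0.04, 0.05, 0.16, 0.03, 0.14]]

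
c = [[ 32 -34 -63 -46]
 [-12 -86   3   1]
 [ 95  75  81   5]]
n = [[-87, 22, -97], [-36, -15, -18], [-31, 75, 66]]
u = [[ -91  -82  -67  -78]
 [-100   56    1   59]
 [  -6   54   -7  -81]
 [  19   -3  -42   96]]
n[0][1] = 22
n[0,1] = 22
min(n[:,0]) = -87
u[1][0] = -100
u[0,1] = -82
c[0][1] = -34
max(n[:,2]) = 66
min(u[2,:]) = -81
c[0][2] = -63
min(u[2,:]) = -81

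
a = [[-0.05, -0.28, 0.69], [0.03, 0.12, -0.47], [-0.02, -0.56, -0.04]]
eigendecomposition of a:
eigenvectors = [[-0.77, 1.00, -0.63], [0.47, -0.04, 0.50], [-0.44, 0.05, 0.60]]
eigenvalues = [0.52, -0.0, -0.48]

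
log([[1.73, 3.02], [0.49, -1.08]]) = [[(0.74+0.38j), (0.29-2.55j)], [(0.05-0.41j), (0.47+2.76j)]]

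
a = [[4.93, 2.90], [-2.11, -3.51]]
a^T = [[4.93, -2.11], [2.9, -3.51]]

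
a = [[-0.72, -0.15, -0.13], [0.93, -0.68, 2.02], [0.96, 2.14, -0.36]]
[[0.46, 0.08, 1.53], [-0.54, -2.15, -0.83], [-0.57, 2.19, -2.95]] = a @ [[-0.66, -0.21, -2.14], [0.04, 1.01, -0.34], [0.05, -0.63, 0.46]]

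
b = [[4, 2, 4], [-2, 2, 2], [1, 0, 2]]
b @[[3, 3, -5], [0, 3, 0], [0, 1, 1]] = [[12, 22, -16], [-6, 2, 12], [3, 5, -3]]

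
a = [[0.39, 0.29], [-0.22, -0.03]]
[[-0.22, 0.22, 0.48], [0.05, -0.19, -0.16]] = a@ [[-0.13, 0.94, 0.64],  [-0.59, -0.51, 0.78]]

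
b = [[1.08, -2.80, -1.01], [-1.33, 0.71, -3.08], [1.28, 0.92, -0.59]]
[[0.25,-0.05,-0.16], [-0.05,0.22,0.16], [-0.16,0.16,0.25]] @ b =[[0.13, -0.88, -0.0], [-0.14, 0.44, -0.72], [-0.07, 0.79, -0.48]]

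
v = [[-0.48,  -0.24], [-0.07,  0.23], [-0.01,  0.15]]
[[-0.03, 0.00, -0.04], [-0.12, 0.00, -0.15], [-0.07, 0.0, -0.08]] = v @ [[0.28, -0.00, 0.35],[-0.43, 0.00, -0.54]]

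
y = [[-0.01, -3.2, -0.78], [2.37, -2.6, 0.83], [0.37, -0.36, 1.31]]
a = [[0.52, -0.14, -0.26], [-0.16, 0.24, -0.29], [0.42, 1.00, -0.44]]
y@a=[[0.18, -1.55, 1.27], [2.00, -0.13, -0.23], [0.80, 1.17, -0.57]]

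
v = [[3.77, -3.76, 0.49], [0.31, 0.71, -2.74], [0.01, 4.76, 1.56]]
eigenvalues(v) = [(3.69+0j), (1.18+3.72j), (1.18-3.72j)]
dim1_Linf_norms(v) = [3.77, 2.74, 4.76]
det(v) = 55.99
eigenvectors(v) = [[(1+0j), -0.44+0.16j, (-0.44-0.16j)],[(0.03+0j), (-0.06+0.54j), (-0.06-0.54j)],[(0.08+0j), 0.70+0.00j, 0.70-0.00j]]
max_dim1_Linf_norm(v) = 4.76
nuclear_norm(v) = 12.52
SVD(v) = [[-0.74, 0.52, 0.42], [0.04, -0.59, 0.81], [0.67, 0.62, 0.42]] @ diag([6.640008187427091, 3.3968679004720546, 2.4821925263048734]) @ [[-0.42, 0.90, 0.08],[0.52, 0.17, 0.84],[0.74, 0.39, -0.54]]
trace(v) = 6.04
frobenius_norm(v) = 7.86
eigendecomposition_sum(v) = [[(3.55+0j), -1.04+0.00j, (2.16+0j)], [0.12+0.00j, (-0.03+0j), 0.07+0.00j], [(0.28+0j), -0.08+0.00j, 0.17+0.00j]] + [[0.11+0.04j, (-1.36+1.01j), (-0.83-0.93j)], [0.10-0.10j, 0.37+1.95j, (-1.41+0.41j)], [-0.13-0.11j, 2.42-0.72j, 0.70+1.73j]] + [[0.11-0.04j,  (-1.36-1.01j),  (-0.83+0.93j)], [0.10+0.10j,  0.37-1.95j,  (-1.41-0.41j)], [-0.13+0.11j,  2.42+0.72j,  0.70-1.73j]]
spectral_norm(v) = 6.64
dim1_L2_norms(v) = [5.35, 2.85, 5.01]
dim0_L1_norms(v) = [4.09, 9.23, 4.79]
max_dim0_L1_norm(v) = 9.23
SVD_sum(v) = [[2.07, -4.46, -0.42], [-0.12, 0.25, 0.02], [-1.86, 4.00, 0.37]] + [[0.93, 0.29, 1.47], [-1.05, -0.33, -1.68], [1.1, 0.35, 1.75]] + [[0.77,0.41,-0.57], [1.48,0.79,-1.09], [0.77,0.41,-0.56]]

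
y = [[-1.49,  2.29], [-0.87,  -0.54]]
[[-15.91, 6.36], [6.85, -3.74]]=y @ [[-2.54,1.83], [-8.6,3.97]]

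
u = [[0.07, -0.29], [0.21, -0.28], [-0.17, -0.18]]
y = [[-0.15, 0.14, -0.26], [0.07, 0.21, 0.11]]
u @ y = [[-0.03, -0.05, -0.05], [-0.05, -0.03, -0.09], [0.01, -0.06, 0.02]]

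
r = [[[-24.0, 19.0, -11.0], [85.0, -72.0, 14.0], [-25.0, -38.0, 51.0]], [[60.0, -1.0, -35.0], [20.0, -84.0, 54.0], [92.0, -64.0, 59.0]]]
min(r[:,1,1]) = -84.0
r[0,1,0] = 85.0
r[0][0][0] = -24.0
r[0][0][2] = -11.0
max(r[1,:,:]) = 92.0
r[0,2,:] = [-25.0, -38.0, 51.0]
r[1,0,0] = 60.0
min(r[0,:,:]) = -72.0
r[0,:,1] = [19.0, -72.0, -38.0]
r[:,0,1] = [19.0, -1.0]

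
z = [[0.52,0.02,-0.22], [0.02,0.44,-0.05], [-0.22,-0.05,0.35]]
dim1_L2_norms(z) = [0.56, 0.44, 0.42]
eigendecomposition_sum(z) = [[0.44, 0.10, -0.31], [0.1, 0.02, -0.07], [-0.31, -0.07, 0.22]] + [[0.06,0.01,0.09], [0.01,0.0,0.02], [0.09,0.02,0.13]] + [[0.02, -0.09, -0.00], [-0.09, 0.41, 0.0], [-0.00, 0.00, 0.00]]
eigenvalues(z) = [0.68, 0.2, 0.44]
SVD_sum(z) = [[0.44, 0.1, -0.31], [0.1, 0.02, -0.07], [-0.31, -0.07, 0.22]] + [[0.02, -0.09, -0.0], [-0.09, 0.41, 0.0], [-0.00, 0.00, 0.0]] + [[0.06,  0.01,  0.09], [0.01,  0.0,  0.02], [0.09,  0.02,  0.13]]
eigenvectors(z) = [[-0.80,-0.55,-0.22], [-0.19,-0.12,0.97], [0.57,-0.82,0.0]]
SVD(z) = [[-0.8, 0.22, 0.55],[-0.19, -0.97, 0.12],[0.57, -0.0, 0.82]] @ diag([0.6792916377681978, 0.435284060136182, 0.19542430209562014]) @ [[-0.8, -0.19, 0.57], [0.22, -0.97, -0.00], [0.55, 0.12, 0.82]]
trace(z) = 1.31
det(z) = 0.06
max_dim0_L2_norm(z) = 0.56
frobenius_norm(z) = 0.83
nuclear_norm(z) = 1.31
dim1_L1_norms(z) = [0.76, 0.51, 0.62]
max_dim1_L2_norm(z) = 0.56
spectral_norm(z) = 0.68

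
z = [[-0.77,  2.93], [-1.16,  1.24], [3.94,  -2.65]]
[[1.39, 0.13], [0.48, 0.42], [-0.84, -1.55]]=z@[[0.13,-0.44],[0.51,-0.07]]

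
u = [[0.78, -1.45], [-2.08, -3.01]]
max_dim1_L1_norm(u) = 5.09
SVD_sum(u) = [[-0.43, -0.77],[-1.79, -3.17]] + [[1.21,-0.68], [-0.29,0.16]]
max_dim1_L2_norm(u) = 3.66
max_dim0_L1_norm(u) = 4.46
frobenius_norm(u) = 4.01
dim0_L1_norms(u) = [2.86, 4.46]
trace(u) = -2.23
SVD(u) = [[0.24, 0.97], [0.97, -0.24]] @ diag([3.7482842783478554, 1.4310013866835685]) @ [[-0.49, -0.87], [0.87, -0.49]]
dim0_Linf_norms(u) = [2.08, 3.01]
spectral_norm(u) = 3.75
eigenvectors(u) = [[0.91,0.31], [-0.42,0.95]]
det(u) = -5.36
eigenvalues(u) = [1.46, -3.69]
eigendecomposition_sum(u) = [[1.26, -0.41], [-0.59, 0.19]] + [[-0.48, -1.04], [-1.49, -3.2]]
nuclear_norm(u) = 5.18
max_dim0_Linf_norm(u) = 3.01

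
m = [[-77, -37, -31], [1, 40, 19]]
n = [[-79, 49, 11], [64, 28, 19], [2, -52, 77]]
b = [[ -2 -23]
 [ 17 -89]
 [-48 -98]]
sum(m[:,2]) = -12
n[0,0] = -79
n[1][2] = 19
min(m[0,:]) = -77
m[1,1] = 40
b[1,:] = [17, -89]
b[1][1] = -89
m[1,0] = 1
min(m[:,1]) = -37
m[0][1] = -37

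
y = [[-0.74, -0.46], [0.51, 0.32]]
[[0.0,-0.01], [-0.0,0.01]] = y @ [[0.03, -0.05], [-0.05, 0.10]]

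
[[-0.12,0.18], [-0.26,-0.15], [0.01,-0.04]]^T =[[-0.12, -0.26, 0.01],  [0.18, -0.15, -0.04]]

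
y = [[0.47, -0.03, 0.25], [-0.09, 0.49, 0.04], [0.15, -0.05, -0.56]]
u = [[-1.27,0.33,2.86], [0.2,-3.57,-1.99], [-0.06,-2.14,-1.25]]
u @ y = [[-0.2,0.06,-1.91], [0.12,-1.66,1.02], [-0.02,-0.98,0.60]]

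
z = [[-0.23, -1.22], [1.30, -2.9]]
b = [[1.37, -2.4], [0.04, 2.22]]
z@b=[[-0.36,-2.16], [1.66,-9.56]]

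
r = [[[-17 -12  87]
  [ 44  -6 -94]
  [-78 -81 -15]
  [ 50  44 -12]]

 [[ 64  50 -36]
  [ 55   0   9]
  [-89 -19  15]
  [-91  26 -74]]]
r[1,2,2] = 15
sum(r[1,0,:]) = 78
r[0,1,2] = -94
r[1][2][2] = 15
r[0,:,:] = [[-17, -12, 87], [44, -6, -94], [-78, -81, -15], [50, 44, -12]]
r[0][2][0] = -78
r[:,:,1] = [[-12, -6, -81, 44], [50, 0, -19, 26]]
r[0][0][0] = -17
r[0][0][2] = 87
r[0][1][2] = -94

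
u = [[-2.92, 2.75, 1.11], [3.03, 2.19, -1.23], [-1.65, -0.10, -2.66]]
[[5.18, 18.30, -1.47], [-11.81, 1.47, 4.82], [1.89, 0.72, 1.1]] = u@[[-2.60, -2.1, 0.76],[-1.26, 4.07, 0.64],[0.95, 0.88, -0.91]]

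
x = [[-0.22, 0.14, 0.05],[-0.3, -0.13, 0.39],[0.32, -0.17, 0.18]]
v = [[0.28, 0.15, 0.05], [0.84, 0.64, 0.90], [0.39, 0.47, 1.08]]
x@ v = [[0.08, 0.08, 0.17], [-0.04, 0.06, 0.29], [0.02, 0.02, 0.06]]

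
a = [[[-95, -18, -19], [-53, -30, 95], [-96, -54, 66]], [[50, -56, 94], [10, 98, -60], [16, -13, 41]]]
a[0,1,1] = -30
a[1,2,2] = 41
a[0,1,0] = -53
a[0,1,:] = [-53, -30, 95]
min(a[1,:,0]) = 10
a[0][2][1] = -54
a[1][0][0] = 50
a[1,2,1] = -13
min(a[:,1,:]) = -60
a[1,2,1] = -13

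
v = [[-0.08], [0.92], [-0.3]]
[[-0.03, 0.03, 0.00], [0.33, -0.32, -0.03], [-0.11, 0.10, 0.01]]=v@[[0.36, -0.35, -0.03]]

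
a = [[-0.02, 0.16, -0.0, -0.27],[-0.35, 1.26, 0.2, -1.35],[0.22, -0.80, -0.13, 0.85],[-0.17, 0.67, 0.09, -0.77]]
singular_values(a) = [2.48, 0.09, 0.0, 0.0]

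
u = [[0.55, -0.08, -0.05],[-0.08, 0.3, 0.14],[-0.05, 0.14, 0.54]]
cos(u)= [[0.85, 0.04, 0.03],[0.04, 0.94, -0.06],[0.03, -0.06, 0.85]]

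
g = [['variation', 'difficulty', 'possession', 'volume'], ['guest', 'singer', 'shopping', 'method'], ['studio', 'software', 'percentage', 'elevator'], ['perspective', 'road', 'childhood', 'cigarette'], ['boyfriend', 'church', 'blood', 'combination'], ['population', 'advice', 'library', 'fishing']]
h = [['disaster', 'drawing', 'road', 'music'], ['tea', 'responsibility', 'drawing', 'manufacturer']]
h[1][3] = 'manufacturer'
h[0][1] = 'drawing'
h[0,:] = ['disaster', 'drawing', 'road', 'music']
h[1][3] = 'manufacturer'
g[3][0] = 'perspective'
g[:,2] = ['possession', 'shopping', 'percentage', 'childhood', 'blood', 'library']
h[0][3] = 'music'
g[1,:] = ['guest', 'singer', 'shopping', 'method']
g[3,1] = 'road'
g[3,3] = 'cigarette'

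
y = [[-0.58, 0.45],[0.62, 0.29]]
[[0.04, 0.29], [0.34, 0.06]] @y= [[0.16, 0.10], [-0.16, 0.17]]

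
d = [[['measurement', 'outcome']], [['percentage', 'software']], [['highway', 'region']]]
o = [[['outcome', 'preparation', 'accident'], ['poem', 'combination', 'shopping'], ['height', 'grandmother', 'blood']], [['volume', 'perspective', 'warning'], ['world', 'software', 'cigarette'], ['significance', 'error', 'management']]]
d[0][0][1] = 'outcome'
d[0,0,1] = 'outcome'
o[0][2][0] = 'height'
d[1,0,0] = 'percentage'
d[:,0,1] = ['outcome', 'software', 'region']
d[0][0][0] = 'measurement'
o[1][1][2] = 'cigarette'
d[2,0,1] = 'region'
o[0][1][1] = 'combination'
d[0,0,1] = 'outcome'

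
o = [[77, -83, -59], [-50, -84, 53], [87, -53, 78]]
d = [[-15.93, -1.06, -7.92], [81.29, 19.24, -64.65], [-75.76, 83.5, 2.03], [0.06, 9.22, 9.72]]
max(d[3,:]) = 9.72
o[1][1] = -84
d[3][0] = 0.06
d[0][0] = -15.93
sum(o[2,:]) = 112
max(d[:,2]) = 9.72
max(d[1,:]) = 81.29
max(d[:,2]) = 9.72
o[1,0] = -50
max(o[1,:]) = 53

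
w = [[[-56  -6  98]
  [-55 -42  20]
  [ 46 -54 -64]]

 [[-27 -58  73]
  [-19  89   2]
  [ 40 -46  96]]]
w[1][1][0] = -19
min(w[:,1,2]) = 2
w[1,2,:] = [40, -46, 96]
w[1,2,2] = 96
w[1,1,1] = 89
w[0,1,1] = -42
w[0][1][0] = -55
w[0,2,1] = -54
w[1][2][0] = 40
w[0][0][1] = -6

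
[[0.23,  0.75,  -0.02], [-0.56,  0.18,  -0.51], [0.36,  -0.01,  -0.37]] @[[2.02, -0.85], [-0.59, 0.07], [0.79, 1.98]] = [[0.01, -0.18], [-1.64, -0.52], [0.44, -1.04]]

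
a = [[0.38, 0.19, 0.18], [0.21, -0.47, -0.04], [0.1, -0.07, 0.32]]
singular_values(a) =[0.53, 0.51, 0.25]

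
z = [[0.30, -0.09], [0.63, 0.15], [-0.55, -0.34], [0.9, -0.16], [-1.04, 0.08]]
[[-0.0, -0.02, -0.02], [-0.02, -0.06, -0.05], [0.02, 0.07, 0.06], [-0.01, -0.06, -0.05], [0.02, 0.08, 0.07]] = z @ [[-0.02,-0.08,-0.07],[-0.02,-0.08,-0.06]]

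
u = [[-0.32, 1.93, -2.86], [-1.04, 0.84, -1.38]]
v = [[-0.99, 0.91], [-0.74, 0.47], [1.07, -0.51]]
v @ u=[[-0.63, -1.15, 1.58], [-0.25, -1.03, 1.47], [0.19, 1.64, -2.36]]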